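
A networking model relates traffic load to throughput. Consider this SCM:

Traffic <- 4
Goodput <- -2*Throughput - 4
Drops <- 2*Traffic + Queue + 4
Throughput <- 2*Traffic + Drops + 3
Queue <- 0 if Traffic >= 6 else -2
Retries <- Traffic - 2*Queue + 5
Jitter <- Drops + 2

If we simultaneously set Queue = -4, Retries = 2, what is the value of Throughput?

19

The joint intervention fixes Queue = -4, Retries = 2, removing each variable's own equation.
Drops = 2*Traffic + Queue + 4  [with Traffic=4, Queue=-4]  = 8
Throughput = 2*Traffic + Drops + 3  [with Traffic=4, Drops=8]  = 19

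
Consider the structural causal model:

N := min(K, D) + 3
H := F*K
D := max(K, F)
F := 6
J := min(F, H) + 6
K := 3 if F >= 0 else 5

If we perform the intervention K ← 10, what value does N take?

Under do(K=10), the mechanism K := 3 if F >= 0 else 5 is discarded; K is fixed at 10.
D = max(K, F)  [with K=10, F=6]  = 10
N = min(K, D) + 3  [with K=10, D=10]  = 13

13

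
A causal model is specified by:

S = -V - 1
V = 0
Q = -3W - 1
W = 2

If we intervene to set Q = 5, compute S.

The intervention breaks the incoming arrows to Q: Q = -3W - 1 no longer applies, and Q = 5.
S is not downstream of the intervention, so its value is determined by the original equations.
S = -V - 1  [with V=0]  = -1

-1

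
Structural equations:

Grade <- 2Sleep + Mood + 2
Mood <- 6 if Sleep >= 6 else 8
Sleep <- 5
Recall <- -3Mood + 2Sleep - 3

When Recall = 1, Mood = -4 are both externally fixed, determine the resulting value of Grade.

8

The joint intervention fixes Recall = 1, Mood = -4, removing each variable's own equation.
Grade = 2Sleep + Mood + 2  [with Sleep=5, Mood=-4]  = 8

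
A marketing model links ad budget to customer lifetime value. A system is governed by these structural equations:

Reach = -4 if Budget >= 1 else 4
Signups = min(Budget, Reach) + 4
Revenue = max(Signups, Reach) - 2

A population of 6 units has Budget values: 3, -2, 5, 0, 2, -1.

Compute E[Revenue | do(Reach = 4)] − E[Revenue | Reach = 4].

Under do(Reach=4), Reach's equation is replaced by Reach=4 for every unit. Per-unit Revenue: 5, 2, 6, 2, 4, 2. Mean = 3.5.
Conditioning on Reach=4 selects the 3 unit(s) with Budget ∈ {-2, 0, -1}. Their Revenue values: 2, 2, 2. Mean = 2.
Difference = 3.5 − 2 = 1.5.

1.5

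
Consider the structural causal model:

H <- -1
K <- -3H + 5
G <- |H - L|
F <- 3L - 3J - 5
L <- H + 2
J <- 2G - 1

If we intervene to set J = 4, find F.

Intervening sets J = 4 and removes its equation (J <- 2G - 1).
L = H + 2  [with H=-1]  = 1
F = 3L - 3J - 5  [with L=1, J=4]  = -14

-14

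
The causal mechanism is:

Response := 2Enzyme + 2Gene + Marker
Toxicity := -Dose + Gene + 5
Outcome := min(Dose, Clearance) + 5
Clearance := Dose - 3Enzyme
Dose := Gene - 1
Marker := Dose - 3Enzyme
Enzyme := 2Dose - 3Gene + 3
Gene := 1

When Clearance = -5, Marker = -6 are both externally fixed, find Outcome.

The joint intervention fixes Clearance = -5, Marker = -6, removing each variable's own equation.
Dose = Gene - 1  [with Gene=1]  = 0
Outcome = min(Dose, Clearance) + 5  [with Dose=0, Clearance=-5]  = 0

0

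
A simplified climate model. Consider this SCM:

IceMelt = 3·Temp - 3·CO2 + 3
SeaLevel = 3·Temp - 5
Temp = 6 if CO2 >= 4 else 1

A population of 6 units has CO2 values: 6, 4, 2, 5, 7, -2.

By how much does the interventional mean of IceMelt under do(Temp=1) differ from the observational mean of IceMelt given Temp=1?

Every unit gets Temp=1 under the intervention. IceMelt values become -12, -6, 0, -9, -15, 12; E[IceMelt|do(Temp=1)] = -5.
E[IceMelt|Temp=1] averages over only the 2 units with Temp=1 (CO2 = 2, -2): IceMelt = 0, 12, mean 6.
Difference = -5 − 6 = -11.

-11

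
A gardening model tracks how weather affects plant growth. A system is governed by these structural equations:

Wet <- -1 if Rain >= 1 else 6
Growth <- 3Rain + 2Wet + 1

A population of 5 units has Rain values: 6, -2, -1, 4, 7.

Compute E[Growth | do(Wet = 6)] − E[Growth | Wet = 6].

12.9

Under do(Wet=6), Wet's equation is replaced by Wet=6 for every unit. Per-unit Growth: 31, 7, 10, 25, 34. Mean = 21.4.
Observing Wet=6 restricts to units where Wet's equation naturally yields 6: Rain ∈ {-2, -1}. In that subpopulation Growth = 7, 10, mean 8.5.
Difference = 21.4 − 8.5 = 12.9.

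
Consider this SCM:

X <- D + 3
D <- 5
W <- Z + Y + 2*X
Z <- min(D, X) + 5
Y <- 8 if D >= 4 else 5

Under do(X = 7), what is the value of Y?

8

Under do(X=7), the mechanism X <- D + 3 is discarded; X is fixed at 7.
Since Y is not a descendant of the intervened variable, it is unaffected.
Y = 8 if D >= 4 else 5  [with D=5]  = 8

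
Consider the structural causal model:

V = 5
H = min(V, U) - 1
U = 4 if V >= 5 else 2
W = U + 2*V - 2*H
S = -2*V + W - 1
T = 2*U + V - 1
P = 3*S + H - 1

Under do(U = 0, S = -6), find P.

The joint intervention fixes U = 0, S = -6, removing each variable's own equation.
H = min(V, U) - 1  [with V=5, U=0]  = -1
P = 3*S + H - 1  [with S=-6, H=-1]  = -20

-20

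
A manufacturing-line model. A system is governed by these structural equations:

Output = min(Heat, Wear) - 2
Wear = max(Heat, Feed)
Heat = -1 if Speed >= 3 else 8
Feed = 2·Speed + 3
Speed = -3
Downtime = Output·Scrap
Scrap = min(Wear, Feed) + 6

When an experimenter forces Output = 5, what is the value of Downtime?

Intervening sets Output = 5 and removes its equation (Output = min(Heat, Wear) - 2).
Feed = 2·Speed + 3  [with Speed=-3]  = -3
Heat = -1 if Speed >= 3 else 8  [with Speed=-3]  = 8
Wear = max(Heat, Feed)  [with Heat=8, Feed=-3]  = 8
Scrap = min(Wear, Feed) + 6  [with Wear=8, Feed=-3]  = 3
Downtime = Output·Scrap  [with Output=5, Scrap=3]  = 15

15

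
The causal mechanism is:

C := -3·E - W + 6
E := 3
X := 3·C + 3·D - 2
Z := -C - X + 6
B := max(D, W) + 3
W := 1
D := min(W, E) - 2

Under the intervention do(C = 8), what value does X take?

19

The intervention breaks the incoming arrows to C: C := -3·E - W + 6 no longer applies, and C = 8.
D = min(W, E) - 2  [with W=1, E=3]  = -1
X = 3·C + 3·D - 2  [with C=8, D=-1]  = 19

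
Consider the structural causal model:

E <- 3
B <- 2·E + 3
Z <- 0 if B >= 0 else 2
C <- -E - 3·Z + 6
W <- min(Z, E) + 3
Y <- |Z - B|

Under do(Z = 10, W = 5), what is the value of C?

-27

The joint intervention fixes Z = 10, W = 5, removing each variable's own equation.
C = -E - 3·Z + 6  [with E=3, Z=10]  = -27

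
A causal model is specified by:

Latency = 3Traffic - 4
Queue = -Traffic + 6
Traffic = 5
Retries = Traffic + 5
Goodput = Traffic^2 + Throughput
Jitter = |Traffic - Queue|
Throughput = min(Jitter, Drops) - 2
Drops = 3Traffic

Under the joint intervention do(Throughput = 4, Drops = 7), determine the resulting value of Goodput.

29

The joint intervention fixes Throughput = 4, Drops = 7, removing each variable's own equation.
Goodput = Traffic^2 + Throughput  [with Traffic=5, Throughput=4]  = 29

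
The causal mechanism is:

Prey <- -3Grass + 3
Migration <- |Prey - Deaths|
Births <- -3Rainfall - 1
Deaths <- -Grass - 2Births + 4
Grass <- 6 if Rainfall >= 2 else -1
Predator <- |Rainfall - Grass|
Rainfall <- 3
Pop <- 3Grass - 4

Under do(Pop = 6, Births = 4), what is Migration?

Under do(Pop = 6, Births = 4), each intervened variable's structural equation is replaced by its fixed value.
Grass = 6 if Rainfall >= 2 else -1  [with Rainfall=3]  = 6
Prey = -3Grass + 3  [with Grass=6]  = -15
Deaths = -Grass - 2Births + 4  [with Grass=6, Births=4]  = -10
Migration = |Prey - Deaths|  [with Prey=-15, Deaths=-10]  = 5

5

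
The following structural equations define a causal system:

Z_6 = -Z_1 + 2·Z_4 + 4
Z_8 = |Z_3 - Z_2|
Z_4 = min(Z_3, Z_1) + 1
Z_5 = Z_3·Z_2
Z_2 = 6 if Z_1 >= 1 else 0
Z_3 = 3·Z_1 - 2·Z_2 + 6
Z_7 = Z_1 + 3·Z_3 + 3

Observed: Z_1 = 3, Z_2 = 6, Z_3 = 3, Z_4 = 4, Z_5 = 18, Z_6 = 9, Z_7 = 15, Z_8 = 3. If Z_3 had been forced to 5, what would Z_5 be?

do(Z_3=5) replaces the equation Z_3 = 3·Z_1 - 2·Z_2 + 6 with the constant Z_3 = 5.
Z_2 = 6 if Z_1 >= 1 else 0  [with Z_1=3]  = 6
Z_5 = Z_3·Z_2  [with Z_3=5, Z_2=6]  = 30

30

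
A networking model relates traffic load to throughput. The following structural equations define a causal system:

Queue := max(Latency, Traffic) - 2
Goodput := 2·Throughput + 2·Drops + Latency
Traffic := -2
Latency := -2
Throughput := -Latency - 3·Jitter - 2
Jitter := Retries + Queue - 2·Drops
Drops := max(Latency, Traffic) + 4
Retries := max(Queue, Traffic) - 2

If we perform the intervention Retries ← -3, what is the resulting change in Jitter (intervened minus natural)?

1

The intervention breaks the incoming arrows to Retries: Retries := max(Queue, Traffic) - 2 no longer applies, and Retries = -3.
Queue = max(Latency, Traffic) - 2  [with Latency=-2, Traffic=-2]  = -4
Drops = max(Latency, Traffic) + 4  [with Latency=-2, Traffic=-2]  = 2
Jitter = Retries + Queue - 2·Drops  [with Retries=-3, Queue=-4, Drops=2]  = -11
Without intervention: Queue = max(Latency, Traffic) - 2  [with Latency=-2, Traffic=-2]  = -4; Drops = max(Latency, Traffic) + 4  [with Latency=-2, Traffic=-2]  = 2; Retries = max(Queue, Traffic) - 2  [with Queue=-4, Traffic=-2]  = -4; Jitter = Retries + Queue - 2·Drops  [with Retries=-4, Queue=-4, Drops=2]  = -12.
Change = -11 − (-12) = 1.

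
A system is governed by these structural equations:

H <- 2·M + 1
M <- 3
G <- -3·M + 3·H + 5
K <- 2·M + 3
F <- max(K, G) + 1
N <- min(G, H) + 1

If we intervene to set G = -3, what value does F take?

10

The intervention breaks the incoming arrows to G: G <- -3·M + 3·H + 5 no longer applies, and G = -3.
K = 2·M + 3  [with M=3]  = 9
F = max(K, G) + 1  [with K=9, G=-3]  = 10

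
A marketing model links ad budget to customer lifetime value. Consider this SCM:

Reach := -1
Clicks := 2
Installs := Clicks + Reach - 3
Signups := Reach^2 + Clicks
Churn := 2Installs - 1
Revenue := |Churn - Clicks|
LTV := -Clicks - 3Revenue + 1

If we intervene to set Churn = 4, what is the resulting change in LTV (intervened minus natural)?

Under do(Churn=4), the mechanism Churn := 2Installs - 1 is discarded; Churn is fixed at 4.
Revenue = |Churn - Clicks|  [with Churn=4, Clicks=2]  = 2
LTV = -Clicks - 3Revenue + 1  [with Clicks=2, Revenue=2]  = -7
Without intervention: Installs = Clicks + Reach - 3  [with Clicks=2, Reach=-1]  = -2; Churn = 2Installs - 1  [with Installs=-2]  = -5; Revenue = |Churn - Clicks|  [with Churn=-5, Clicks=2]  = 7; LTV = -Clicks - 3Revenue + 1  [with Clicks=2, Revenue=7]  = -22.
Change = -7 − (-22) = 15.

15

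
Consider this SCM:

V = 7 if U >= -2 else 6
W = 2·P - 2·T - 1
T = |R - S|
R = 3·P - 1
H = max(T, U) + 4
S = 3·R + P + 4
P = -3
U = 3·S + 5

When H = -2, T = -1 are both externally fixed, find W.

-5

Setting H = -2, T = -1 by intervention discards those variables' equations.
W = 2·P - 2·T - 1  [with P=-3, T=-1]  = -5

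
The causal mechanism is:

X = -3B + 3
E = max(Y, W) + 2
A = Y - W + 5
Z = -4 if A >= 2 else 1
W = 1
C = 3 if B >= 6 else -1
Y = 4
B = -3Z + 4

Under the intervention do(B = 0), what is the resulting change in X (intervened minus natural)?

48

Under do(B=0), the mechanism B = -3Z + 4 is discarded; B is fixed at 0.
X = -3B + 3  [with B=0]  = 3
Without intervention: A = Y - W + 5  [with Y=4, W=1]  = 8; Z = -4 if A >= 2 else 1  [with A=8]  = -4; B = -3Z + 4  [with Z=-4]  = 16; X = -3B + 3  [with B=16]  = -45.
Change = 3 − (-45) = 48.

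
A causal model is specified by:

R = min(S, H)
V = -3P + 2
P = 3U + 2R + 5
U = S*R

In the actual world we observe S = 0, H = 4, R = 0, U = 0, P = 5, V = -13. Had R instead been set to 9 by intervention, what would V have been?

The intervention breaks the incoming arrows to R: R = min(S, H) no longer applies, and R = 9.
U = S*R  [with S=0, R=9]  = 0
P = 3U + 2R + 5  [with U=0, R=9]  = 23
V = -3P + 2  [with P=23]  = -67

-67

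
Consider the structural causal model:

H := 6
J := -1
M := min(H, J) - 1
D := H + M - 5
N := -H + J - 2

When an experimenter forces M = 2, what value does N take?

do(M=2) replaces the equation M := min(H, J) - 1 with the constant M = 2.
N is not downstream of the intervention, so its value is determined by the original equations.
N = -H + J - 2  [with H=6, J=-1]  = -9

-9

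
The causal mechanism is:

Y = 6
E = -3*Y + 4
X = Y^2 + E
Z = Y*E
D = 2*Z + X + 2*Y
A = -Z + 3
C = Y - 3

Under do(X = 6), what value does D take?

-150

do(X=6) replaces the equation X = Y^2 + E with the constant X = 6.
E = -3*Y + 4  [with Y=6]  = -14
Z = Y*E  [with Y=6, E=-14]  = -84
D = 2*Z + X + 2*Y  [with Z=-84, X=6, Y=6]  = -150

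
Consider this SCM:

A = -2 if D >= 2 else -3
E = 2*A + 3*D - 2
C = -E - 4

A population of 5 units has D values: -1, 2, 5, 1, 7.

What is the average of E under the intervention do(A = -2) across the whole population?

2.4

do(A=-2) breaks A's dependence on D. With A=-2 fixed, E across the units is -9, 0, 9, -3, 15, mean 2.4.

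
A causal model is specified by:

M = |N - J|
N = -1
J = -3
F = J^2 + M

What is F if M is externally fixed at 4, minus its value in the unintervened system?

2

The intervention breaks the incoming arrows to M: M = |N - J| no longer applies, and M = 4.
F = J^2 + M  [with J=-3, M=4]  = 13
Without intervention: M = |N - J|  [with N=-1, J=-3]  = 2; F = J^2 + M  [with J=-3, M=2]  = 11.
Change = 13 − 11 = 2.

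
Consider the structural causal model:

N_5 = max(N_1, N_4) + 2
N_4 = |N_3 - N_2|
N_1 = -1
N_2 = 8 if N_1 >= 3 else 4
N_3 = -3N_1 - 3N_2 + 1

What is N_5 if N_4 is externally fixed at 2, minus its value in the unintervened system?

-10

Intervening sets N_4 = 2 and removes its equation (N_4 = |N_3 - N_2|).
N_5 = max(N_1, N_4) + 2  [with N_1=-1, N_4=2]  = 4
Without intervention: N_2 = 8 if N_1 >= 3 else 4  [with N_1=-1]  = 4; N_3 = -3N_1 - 3N_2 + 1  [with N_1=-1, N_2=4]  = -8; N_4 = |N_3 - N_2|  [with N_3=-8, N_2=4]  = 12; N_5 = max(N_1, N_4) + 2  [with N_1=-1, N_4=12]  = 14.
Change = 4 − 14 = -10.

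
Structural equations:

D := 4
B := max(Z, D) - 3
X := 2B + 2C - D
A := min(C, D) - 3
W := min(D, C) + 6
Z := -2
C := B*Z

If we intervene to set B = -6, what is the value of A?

The intervention breaks the incoming arrows to B: B := max(Z, D) - 3 no longer applies, and B = -6.
C = B*Z  [with B=-6, Z=-2]  = 12
A = min(C, D) - 3  [with C=12, D=4]  = 1

1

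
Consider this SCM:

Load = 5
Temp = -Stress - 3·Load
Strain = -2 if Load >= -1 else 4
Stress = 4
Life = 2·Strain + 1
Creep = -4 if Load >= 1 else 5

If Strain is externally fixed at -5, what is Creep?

do(Strain=-5) replaces the equation Strain = -2 if Load >= -1 else 4 with the constant Strain = -5.
Creep is not downstream of the intervention, so its value is determined by the original equations.
Creep = -4 if Load >= 1 else 5  [with Load=5]  = -4

-4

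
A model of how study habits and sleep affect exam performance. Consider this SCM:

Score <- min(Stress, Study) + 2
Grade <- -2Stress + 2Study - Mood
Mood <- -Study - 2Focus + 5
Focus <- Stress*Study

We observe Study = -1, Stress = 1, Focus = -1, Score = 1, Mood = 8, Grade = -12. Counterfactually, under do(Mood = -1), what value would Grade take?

The intervention breaks the incoming arrows to Mood: Mood <- -Study - 2Focus + 5 no longer applies, and Mood = -1.
Grade = -2Stress + 2Study - Mood  [with Stress=1, Study=-1, Mood=-1]  = -3

-3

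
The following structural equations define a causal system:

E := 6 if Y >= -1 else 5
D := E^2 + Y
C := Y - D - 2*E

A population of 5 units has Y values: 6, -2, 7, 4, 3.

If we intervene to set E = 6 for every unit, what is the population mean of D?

Under do(E=6), E's equation is replaced by E=6 for every unit. Per-unit D: 42, 34, 43, 40, 39. Mean = 39.6.

39.6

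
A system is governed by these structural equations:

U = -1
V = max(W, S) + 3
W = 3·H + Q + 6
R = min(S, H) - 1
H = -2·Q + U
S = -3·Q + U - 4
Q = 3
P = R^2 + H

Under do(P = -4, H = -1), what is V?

Setting P = -4, H = -1 by intervention discards those variables' equations.
S = -3·Q + U - 4  [with Q=3, U=-1]  = -14
W = 3·H + Q + 6  [with H=-1, Q=3]  = 6
V = max(W, S) + 3  [with W=6, S=-14]  = 9

9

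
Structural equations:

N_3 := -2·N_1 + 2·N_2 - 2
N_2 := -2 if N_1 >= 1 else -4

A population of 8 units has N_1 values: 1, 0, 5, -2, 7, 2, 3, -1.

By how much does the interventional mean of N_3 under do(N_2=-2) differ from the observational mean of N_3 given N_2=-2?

Under do(N_2=-2), N_2's equation is replaced by N_2=-2 for every unit. Per-unit N_3: -8, -6, -16, -2, -20, -10, -12, -4. Mean = -9.75.
Observing N_2=-2 restricts to units where N_2's equation naturally yields -2: N_1 ∈ {1, 5, 7, 2, 3}. In that subpopulation N_3 = -8, -16, -20, -10, -12, mean -13.2.
Difference = -9.75 − (-13.2) = 3.45.

3.45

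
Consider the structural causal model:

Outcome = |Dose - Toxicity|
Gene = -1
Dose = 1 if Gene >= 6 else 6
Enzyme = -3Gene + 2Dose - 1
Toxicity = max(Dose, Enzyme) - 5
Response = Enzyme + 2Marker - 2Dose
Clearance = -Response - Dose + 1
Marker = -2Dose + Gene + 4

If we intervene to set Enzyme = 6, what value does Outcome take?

5

The intervention breaks the incoming arrows to Enzyme: Enzyme = -3Gene + 2Dose - 1 no longer applies, and Enzyme = 6.
Dose = 1 if Gene >= 6 else 6  [with Gene=-1]  = 6
Toxicity = max(Dose, Enzyme) - 5  [with Dose=6, Enzyme=6]  = 1
Outcome = |Dose - Toxicity|  [with Dose=6, Toxicity=1]  = 5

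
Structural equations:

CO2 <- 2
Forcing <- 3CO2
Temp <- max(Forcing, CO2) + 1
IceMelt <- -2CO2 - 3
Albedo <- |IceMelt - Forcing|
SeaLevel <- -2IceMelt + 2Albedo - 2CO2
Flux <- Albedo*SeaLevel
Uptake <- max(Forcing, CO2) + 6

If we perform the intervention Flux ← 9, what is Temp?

Intervening sets Flux = 9 and removes its equation (Flux <- Albedo*SeaLevel).
Temp is not downstream of the intervention, so its value is determined by the original equations.
Forcing = 3CO2  [with CO2=2]  = 6
Temp = max(Forcing, CO2) + 1  [with Forcing=6, CO2=2]  = 7

7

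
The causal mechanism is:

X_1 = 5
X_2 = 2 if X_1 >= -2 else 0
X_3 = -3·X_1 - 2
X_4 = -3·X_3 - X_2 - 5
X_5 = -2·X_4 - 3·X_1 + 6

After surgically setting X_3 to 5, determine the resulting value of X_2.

2

Under do(X_3=5), the mechanism X_3 = -3·X_1 - 2 is discarded; X_3 is fixed at 5.
Since X_2 is not a descendant of the intervened variable, it is unaffected.
X_2 = 2 if X_1 >= -2 else 0  [with X_1=5]  = 2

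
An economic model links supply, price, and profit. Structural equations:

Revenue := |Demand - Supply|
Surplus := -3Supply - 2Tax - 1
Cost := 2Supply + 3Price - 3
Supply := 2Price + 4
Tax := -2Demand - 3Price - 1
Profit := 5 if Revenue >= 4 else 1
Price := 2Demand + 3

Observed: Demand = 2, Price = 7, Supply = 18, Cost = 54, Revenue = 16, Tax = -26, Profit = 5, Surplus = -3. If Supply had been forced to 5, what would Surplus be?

36

The intervention breaks the incoming arrows to Supply: Supply := 2Price + 4 no longer applies, and Supply = 5.
Price = 2Demand + 3  [with Demand=2]  = 7
Tax = -2Demand - 3Price - 1  [with Demand=2, Price=7]  = -26
Surplus = -3Supply - 2Tax - 1  [with Supply=5, Tax=-26]  = 36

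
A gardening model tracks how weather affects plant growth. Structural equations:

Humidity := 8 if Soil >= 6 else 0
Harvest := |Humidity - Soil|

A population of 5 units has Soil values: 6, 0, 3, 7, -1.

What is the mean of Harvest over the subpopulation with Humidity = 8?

1.5

Observing Humidity=8 restricts to units where Humidity's equation naturally yields 8: Soil ∈ {6, 7}. In that subpopulation Harvest = 2, 1, mean 1.5.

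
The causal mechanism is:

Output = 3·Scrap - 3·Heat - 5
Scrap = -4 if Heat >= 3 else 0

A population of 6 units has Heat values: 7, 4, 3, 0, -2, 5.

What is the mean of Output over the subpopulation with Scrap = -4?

E[Output|Scrap=-4] averages over only the 4 units with Scrap=-4 (Heat = 7, 4, 3, 5): Output = -38, -29, -26, -32, mean -31.25.

-31.25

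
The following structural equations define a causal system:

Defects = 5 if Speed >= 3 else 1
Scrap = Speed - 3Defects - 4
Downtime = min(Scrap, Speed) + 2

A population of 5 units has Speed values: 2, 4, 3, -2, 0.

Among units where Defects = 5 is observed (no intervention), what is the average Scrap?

E[Scrap|Defects=5] averages over only the 2 units with Defects=5 (Speed = 4, 3): Scrap = -15, -16, mean -15.5.

-15.5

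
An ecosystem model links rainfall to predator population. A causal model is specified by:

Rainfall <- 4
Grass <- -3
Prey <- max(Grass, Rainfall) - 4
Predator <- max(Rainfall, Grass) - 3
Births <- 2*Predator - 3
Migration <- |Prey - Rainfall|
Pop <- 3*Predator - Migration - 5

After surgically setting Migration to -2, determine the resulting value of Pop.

Intervening sets Migration = -2 and removes its equation (Migration <- |Prey - Rainfall|).
Predator = max(Rainfall, Grass) - 3  [with Rainfall=4, Grass=-3]  = 1
Pop = 3*Predator - Migration - 5  [with Predator=1, Migration=-2]  = 0

0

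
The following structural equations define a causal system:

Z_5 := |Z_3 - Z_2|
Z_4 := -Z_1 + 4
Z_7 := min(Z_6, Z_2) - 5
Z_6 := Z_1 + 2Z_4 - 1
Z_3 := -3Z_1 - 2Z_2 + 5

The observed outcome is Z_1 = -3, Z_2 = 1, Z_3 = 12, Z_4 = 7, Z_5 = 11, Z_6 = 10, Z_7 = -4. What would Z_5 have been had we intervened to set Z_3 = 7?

do(Z_3=7) replaces the equation Z_3 := -3Z_1 - 2Z_2 + 5 with the constant Z_3 = 7.
Z_5 = |Z_3 - Z_2|  [with Z_3=7, Z_2=1]  = 6

6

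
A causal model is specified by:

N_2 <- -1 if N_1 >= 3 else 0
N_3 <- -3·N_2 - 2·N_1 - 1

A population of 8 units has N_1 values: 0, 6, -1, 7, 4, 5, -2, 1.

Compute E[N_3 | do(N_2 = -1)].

The intervention sets N_2=-1 in all 8 units regardless of N_1. Recomputing N_3 per unit gives 2, -10, 4, -12, -6, -8, 6, 0; average -3.

-3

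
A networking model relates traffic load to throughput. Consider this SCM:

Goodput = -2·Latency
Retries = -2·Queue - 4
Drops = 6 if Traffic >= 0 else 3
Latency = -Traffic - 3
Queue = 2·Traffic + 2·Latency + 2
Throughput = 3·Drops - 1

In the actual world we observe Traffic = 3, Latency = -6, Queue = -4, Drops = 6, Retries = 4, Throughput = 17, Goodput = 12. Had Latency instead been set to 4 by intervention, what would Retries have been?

-36

do(Latency=4) replaces the equation Latency = -Traffic - 3 with the constant Latency = 4.
Queue = 2·Traffic + 2·Latency + 2  [with Traffic=3, Latency=4]  = 16
Retries = -2·Queue - 4  [with Queue=16]  = -36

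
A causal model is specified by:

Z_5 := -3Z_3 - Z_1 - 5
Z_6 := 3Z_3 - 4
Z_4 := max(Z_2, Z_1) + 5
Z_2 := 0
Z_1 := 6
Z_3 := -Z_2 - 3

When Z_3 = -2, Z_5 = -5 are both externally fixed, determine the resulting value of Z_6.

-10

Setting Z_3 = -2, Z_5 = -5 by intervention discards those variables' equations.
Z_6 = 3Z_3 - 4  [with Z_3=-2]  = -10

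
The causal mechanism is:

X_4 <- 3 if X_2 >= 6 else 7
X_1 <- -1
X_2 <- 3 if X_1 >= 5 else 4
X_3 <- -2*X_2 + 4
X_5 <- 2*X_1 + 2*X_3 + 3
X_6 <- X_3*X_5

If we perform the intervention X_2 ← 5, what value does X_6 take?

66

Under do(X_2=5), the mechanism X_2 <- 3 if X_1 >= 5 else 4 is discarded; X_2 is fixed at 5.
X_3 = -2*X_2 + 4  [with X_2=5]  = -6
X_5 = 2*X_1 + 2*X_3 + 3  [with X_1=-1, X_3=-6]  = -11
X_6 = X_3*X_5  [with X_3=-6, X_5=-11]  = 66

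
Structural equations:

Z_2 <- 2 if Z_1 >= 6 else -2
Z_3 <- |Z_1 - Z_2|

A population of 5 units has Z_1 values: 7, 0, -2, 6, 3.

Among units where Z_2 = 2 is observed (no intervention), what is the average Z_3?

E[Z_3|Z_2=2] averages over only the 2 units with Z_2=2 (Z_1 = 7, 6): Z_3 = 5, 4, mean 4.5.

4.5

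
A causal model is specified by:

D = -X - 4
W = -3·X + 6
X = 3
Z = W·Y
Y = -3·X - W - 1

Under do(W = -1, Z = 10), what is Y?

-9

The joint intervention fixes W = -1, Z = 10, removing each variable's own equation.
Y = -3·X - W - 1  [with X=3, W=-1]  = -9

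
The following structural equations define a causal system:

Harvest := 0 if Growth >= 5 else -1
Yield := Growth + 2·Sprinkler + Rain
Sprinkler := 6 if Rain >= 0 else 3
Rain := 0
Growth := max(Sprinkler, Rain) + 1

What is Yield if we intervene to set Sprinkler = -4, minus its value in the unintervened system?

Under do(Sprinkler=-4), the mechanism Sprinkler := 6 if Rain >= 0 else 3 is discarded; Sprinkler is fixed at -4.
Growth = max(Sprinkler, Rain) + 1  [with Sprinkler=-4, Rain=0]  = 1
Yield = Growth + 2·Sprinkler + Rain  [with Growth=1, Sprinkler=-4, Rain=0]  = -7
Without intervention: Sprinkler = 6 if Rain >= 0 else 3  [with Rain=0]  = 6; Growth = max(Sprinkler, Rain) + 1  [with Sprinkler=6, Rain=0]  = 7; Yield = Growth + 2·Sprinkler + Rain  [with Growth=7, Sprinkler=6, Rain=0]  = 19.
Change = -7 − 19 = -26.

-26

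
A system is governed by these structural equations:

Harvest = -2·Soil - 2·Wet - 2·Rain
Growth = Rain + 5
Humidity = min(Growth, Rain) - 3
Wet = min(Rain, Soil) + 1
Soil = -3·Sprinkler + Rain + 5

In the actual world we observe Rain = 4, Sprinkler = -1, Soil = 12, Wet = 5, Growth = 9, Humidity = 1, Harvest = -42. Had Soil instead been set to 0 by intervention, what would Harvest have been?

The intervention breaks the incoming arrows to Soil: Soil = -3·Sprinkler + Rain + 5 no longer applies, and Soil = 0.
Wet = min(Rain, Soil) + 1  [with Rain=4, Soil=0]  = 1
Harvest = -2·Soil - 2·Wet - 2·Rain  [with Soil=0, Wet=1, Rain=4]  = -10

-10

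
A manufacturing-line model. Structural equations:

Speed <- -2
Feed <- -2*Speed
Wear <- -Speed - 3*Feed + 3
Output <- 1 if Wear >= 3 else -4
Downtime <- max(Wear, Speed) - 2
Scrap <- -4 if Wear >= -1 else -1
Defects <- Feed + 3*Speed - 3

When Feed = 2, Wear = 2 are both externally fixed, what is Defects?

-7

Setting Feed = 2, Wear = 2 by intervention discards those variables' equations.
Defects = Feed + 3*Speed - 3  [with Feed=2, Speed=-2]  = -7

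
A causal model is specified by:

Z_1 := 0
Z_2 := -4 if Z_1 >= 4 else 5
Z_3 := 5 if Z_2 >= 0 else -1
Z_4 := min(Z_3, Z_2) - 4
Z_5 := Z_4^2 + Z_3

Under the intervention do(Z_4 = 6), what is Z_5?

Intervening sets Z_4 = 6 and removes its equation (Z_4 := min(Z_3, Z_2) - 4).
Z_2 = -4 if Z_1 >= 4 else 5  [with Z_1=0]  = 5
Z_3 = 5 if Z_2 >= 0 else -1  [with Z_2=5]  = 5
Z_5 = Z_4^2 + Z_3  [with Z_4=6, Z_3=5]  = 41

41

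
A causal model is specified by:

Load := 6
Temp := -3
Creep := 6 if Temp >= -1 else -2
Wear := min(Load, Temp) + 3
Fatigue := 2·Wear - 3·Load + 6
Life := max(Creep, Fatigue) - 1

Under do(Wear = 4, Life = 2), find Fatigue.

-4

Setting Wear = 4, Life = 2 by intervention discards those variables' equations.
Fatigue = 2·Wear - 3·Load + 6  [with Wear=4, Load=6]  = -4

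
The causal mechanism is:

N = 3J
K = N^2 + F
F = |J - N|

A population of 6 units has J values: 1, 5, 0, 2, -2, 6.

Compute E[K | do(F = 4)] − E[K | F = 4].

69

do(F=4) breaks F's dependence on J. With F=4 fixed, K across the units is 13, 229, 4, 40, 40, 328, mean 109.
E[K|F=4] averages over only the 2 units with F=4 (J = 2, -2): K = 40, 40, mean 40.
Difference = 109 − 40 = 69.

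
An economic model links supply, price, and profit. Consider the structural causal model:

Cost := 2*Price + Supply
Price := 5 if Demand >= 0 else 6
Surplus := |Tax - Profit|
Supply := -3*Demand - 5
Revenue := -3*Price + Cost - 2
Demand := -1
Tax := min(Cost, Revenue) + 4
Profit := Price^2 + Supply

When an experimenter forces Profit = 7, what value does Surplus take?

13

do(Profit=7) replaces the equation Profit := Price^2 + Supply with the constant Profit = 7.
Price = 5 if Demand >= 0 else 6  [with Demand=-1]  = 6
Supply = -3*Demand - 5  [with Demand=-1]  = -2
Cost = 2*Price + Supply  [with Price=6, Supply=-2]  = 10
Revenue = -3*Price + Cost - 2  [with Price=6, Cost=10]  = -10
Tax = min(Cost, Revenue) + 4  [with Cost=10, Revenue=-10]  = -6
Surplus = |Tax - Profit|  [with Tax=-6, Profit=7]  = 13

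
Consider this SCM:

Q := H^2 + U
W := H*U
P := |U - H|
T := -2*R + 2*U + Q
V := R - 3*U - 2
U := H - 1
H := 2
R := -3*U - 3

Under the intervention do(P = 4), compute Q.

5

Under do(P=4), the mechanism P := |U - H| is discarded; P is fixed at 4.
Since Q is not a descendant of the intervened variable, it is unaffected.
U = H - 1  [with H=2]  = 1
Q = H^2 + U  [with H=2, U=1]  = 5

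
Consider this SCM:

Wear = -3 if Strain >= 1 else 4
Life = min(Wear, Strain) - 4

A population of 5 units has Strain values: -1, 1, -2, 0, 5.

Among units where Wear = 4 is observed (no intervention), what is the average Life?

-5

E[Life|Wear=4] averages over only the 3 units with Wear=4 (Strain = -1, -2, 0): Life = -5, -6, -4, mean -5.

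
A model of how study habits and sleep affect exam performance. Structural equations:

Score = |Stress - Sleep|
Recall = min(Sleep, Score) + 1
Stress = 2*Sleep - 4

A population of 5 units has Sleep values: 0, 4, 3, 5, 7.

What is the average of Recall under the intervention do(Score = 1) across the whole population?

1.8

Under do(Score=1), Score's equation is replaced by Score=1 for every unit. Per-unit Recall: 1, 2, 2, 2, 2. Mean = 1.8.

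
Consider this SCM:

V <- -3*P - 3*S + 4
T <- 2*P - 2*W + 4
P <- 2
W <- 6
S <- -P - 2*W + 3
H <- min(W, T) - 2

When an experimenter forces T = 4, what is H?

2

The intervention breaks the incoming arrows to T: T <- 2*P - 2*W + 4 no longer applies, and T = 4.
H = min(W, T) - 2  [with W=6, T=4]  = 2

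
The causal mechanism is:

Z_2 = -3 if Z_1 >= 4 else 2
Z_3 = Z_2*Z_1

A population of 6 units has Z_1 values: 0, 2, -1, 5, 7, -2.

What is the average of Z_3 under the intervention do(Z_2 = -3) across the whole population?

-5.5

The intervention sets Z_2=-3 in all 6 units regardless of Z_1. Recomputing Z_3 per unit gives 0, -6, 3, -15, -21, 6; average -5.5.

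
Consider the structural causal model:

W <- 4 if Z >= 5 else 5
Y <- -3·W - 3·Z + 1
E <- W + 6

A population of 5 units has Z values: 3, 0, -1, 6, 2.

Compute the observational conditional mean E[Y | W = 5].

Conditioning on W=5 selects the 4 unit(s) with Z ∈ {3, 0, -1, 2}. Their Y values: -23, -14, -11, -20. Mean = -17.

-17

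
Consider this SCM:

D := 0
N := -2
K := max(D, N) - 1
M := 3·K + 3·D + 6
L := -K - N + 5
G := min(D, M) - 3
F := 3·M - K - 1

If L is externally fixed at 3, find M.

The intervention breaks the incoming arrows to L: L := -K - N + 5 no longer applies, and L = 3.
Since M is not a descendant of the intervened variable, it is unaffected.
K = max(D, N) - 1  [with D=0, N=-2]  = -1
M = 3·K + 3·D + 6  [with K=-1, D=0]  = 3

3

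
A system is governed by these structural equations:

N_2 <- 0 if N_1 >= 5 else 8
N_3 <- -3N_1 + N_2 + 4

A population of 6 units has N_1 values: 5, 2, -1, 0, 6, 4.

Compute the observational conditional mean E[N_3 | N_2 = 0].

Observing N_2=0 restricts to units where N_2's equation naturally yields 0: N_1 ∈ {5, 6}. In that subpopulation N_3 = -11, -14, mean -12.5.

-12.5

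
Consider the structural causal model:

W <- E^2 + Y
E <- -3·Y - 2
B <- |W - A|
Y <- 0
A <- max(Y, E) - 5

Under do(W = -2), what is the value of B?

Intervening sets W = -2 and removes its equation (W <- E^2 + Y).
E = -3·Y - 2  [with Y=0]  = -2
A = max(Y, E) - 5  [with Y=0, E=-2]  = -5
B = |W - A|  [with W=-2, A=-5]  = 3

3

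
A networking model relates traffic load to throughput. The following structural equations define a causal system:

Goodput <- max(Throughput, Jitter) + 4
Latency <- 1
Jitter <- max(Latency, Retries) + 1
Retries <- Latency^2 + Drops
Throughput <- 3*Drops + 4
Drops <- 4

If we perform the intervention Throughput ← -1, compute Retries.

5

do(Throughput=-1) replaces the equation Throughput <- 3*Drops + 4 with the constant Throughput = -1.
Retries is not downstream of the intervention, so its value is determined by the original equations.
Retries = Latency^2 + Drops  [with Latency=1, Drops=4]  = 5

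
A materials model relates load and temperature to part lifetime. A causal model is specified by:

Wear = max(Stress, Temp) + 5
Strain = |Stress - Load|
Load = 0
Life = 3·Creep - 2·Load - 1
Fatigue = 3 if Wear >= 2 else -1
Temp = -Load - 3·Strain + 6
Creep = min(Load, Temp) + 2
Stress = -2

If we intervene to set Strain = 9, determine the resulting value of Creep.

-19

do(Strain=9) replaces the equation Strain = |Stress - Load| with the constant Strain = 9.
Temp = -Load - 3·Strain + 6  [with Load=0, Strain=9]  = -21
Creep = min(Load, Temp) + 2  [with Load=0, Temp=-21]  = -19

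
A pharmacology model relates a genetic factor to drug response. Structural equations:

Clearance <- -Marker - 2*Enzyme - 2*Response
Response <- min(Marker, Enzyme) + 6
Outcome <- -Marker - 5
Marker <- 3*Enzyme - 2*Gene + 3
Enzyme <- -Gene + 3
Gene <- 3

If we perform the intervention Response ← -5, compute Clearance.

13

Intervening sets Response = -5 and removes its equation (Response <- min(Marker, Enzyme) + 6).
Enzyme = -Gene + 3  [with Gene=3]  = 0
Marker = 3*Enzyme - 2*Gene + 3  [with Enzyme=0, Gene=3]  = -3
Clearance = -Marker - 2*Enzyme - 2*Response  [with Marker=-3, Enzyme=0, Response=-5]  = 13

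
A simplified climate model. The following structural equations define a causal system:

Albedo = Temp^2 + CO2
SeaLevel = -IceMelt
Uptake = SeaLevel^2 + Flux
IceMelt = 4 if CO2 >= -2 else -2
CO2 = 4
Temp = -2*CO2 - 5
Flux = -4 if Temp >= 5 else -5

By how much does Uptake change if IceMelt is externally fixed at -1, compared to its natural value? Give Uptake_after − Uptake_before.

The intervention breaks the incoming arrows to IceMelt: IceMelt = 4 if CO2 >= -2 else -2 no longer applies, and IceMelt = -1.
Temp = -2*CO2 - 5  [with CO2=4]  = -13
SeaLevel = -IceMelt  [with IceMelt=-1]  = 1
Flux = -4 if Temp >= 5 else -5  [with Temp=-13]  = -5
Uptake = SeaLevel^2 + Flux  [with SeaLevel=1, Flux=-5]  = -4
Without intervention: Temp = -2*CO2 - 5  [with CO2=4]  = -13; IceMelt = 4 if CO2 >= -2 else -2  [with CO2=4]  = 4; SeaLevel = -IceMelt  [with IceMelt=4]  = -4; Flux = -4 if Temp >= 5 else -5  [with Temp=-13]  = -5; Uptake = SeaLevel^2 + Flux  [with SeaLevel=-4, Flux=-5]  = 11.
Change = -4 − 11 = -15.

-15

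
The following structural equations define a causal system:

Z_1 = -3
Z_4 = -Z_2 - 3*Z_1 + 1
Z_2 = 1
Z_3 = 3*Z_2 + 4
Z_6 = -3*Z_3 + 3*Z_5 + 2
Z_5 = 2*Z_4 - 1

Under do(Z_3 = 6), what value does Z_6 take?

The intervention breaks the incoming arrows to Z_3: Z_3 = 3*Z_2 + 4 no longer applies, and Z_3 = 6.
Z_4 = -Z_2 - 3*Z_1 + 1  [with Z_2=1, Z_1=-3]  = 9
Z_5 = 2*Z_4 - 1  [with Z_4=9]  = 17
Z_6 = -3*Z_3 + 3*Z_5 + 2  [with Z_3=6, Z_5=17]  = 35

35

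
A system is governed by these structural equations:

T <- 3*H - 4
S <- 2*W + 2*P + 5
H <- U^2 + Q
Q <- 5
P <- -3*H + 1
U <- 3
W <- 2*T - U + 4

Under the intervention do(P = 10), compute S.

Intervening sets P = 10 and removes its equation (P <- -3*H + 1).
H = U^2 + Q  [with U=3, Q=5]  = 14
T = 3*H - 4  [with H=14]  = 38
W = 2*T - U + 4  [with T=38, U=3]  = 77
S = 2*W + 2*P + 5  [with W=77, P=10]  = 179

179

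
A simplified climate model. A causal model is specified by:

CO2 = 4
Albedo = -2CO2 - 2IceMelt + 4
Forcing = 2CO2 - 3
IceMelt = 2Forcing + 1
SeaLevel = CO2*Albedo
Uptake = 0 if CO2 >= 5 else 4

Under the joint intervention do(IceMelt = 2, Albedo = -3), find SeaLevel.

-12

Setting IceMelt = 2, Albedo = -3 by intervention discards those variables' equations.
SeaLevel = CO2*Albedo  [with CO2=4, Albedo=-3]  = -12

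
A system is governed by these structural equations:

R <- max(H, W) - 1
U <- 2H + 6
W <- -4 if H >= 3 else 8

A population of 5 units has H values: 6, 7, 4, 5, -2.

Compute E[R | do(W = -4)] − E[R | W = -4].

do(W=-4) breaks W's dependence on H. With W=-4 fixed, R across the units is 5, 6, 3, 4, -3, mean 3.
Observing W=-4 restricts to units where W's equation naturally yields -4: H ∈ {6, 7, 4, 5}. In that subpopulation R = 5, 6, 3, 4, mean 4.5.
Difference = 3 − 4.5 = -1.5.

-1.5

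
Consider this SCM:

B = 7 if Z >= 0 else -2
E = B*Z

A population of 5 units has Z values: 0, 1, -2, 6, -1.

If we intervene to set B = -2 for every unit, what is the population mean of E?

Every unit gets B=-2 under the intervention. E values become 0, -2, 4, -12, 2; E[E|do(B=-2)] = -1.6.

-1.6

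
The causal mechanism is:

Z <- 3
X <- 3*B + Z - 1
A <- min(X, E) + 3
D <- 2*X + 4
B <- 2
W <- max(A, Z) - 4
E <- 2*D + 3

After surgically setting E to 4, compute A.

7

The intervention breaks the incoming arrows to E: E <- 2*D + 3 no longer applies, and E = 4.
X = 3*B + Z - 1  [with B=2, Z=3]  = 8
A = min(X, E) + 3  [with X=8, E=4]  = 7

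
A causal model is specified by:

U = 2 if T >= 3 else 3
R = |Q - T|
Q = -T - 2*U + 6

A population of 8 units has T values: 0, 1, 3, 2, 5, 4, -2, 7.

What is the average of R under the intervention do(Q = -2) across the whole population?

The intervention sets Q=-2 in all 8 units regardless of T. Recomputing R per unit gives 2, 3, 5, 4, 7, 6, 0, 9; average 4.5.

4.5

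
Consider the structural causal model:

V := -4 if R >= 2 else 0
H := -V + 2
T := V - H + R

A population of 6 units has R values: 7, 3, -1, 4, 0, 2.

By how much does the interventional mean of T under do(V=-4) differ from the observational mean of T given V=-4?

Every unit gets V=-4 under the intervention. T values become -3, -7, -11, -6, -10, -8; E[T|do(V=-4)] = -7.5.
E[T|V=-4] averages over only the 4 units with V=-4 (R = 7, 3, 4, 2): T = -3, -7, -6, -8, mean -6.
Difference = -7.5 − (-6) = -1.5.

-1.5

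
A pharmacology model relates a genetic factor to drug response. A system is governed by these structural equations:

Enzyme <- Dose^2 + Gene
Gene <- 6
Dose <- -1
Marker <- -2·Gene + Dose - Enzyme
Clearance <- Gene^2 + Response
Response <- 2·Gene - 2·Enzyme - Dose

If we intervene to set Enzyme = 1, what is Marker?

-14

The intervention breaks the incoming arrows to Enzyme: Enzyme <- Dose^2 + Gene no longer applies, and Enzyme = 1.
Marker = -2·Gene + Dose - Enzyme  [with Gene=6, Dose=-1, Enzyme=1]  = -14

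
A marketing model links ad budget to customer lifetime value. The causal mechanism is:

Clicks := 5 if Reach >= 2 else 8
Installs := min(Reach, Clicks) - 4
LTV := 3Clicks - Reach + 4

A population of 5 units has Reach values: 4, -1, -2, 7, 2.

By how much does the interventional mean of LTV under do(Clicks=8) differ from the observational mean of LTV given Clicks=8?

-3.5

The intervention sets Clicks=8 in all 5 units regardless of Reach. Recomputing LTV per unit gives 24, 29, 30, 21, 26; average 26.
Conditioning on Clicks=8 selects the 2 unit(s) with Reach ∈ {-1, -2}. Their LTV values: 29, 30. Mean = 29.5.
Difference = 26 − 29.5 = -3.5.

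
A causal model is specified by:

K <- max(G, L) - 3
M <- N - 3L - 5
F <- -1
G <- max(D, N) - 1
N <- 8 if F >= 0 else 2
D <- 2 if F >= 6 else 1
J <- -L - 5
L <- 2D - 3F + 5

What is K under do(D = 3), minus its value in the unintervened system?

4

The intervention breaks the incoming arrows to D: D <- 2 if F >= 6 else 1 no longer applies, and D = 3.
N = 8 if F >= 0 else 2  [with F=-1]  = 2
G = max(D, N) - 1  [with D=3, N=2]  = 2
L = 2D - 3F + 5  [with D=3, F=-1]  = 14
K = max(G, L) - 3  [with G=2, L=14]  = 11
Without intervention: N = 8 if F >= 0 else 2  [with F=-1]  = 2; D = 2 if F >= 6 else 1  [with F=-1]  = 1; G = max(D, N) - 1  [with D=1, N=2]  = 1; L = 2D - 3F + 5  [with D=1, F=-1]  = 10; K = max(G, L) - 3  [with G=1, L=10]  = 7.
Change = 11 − 7 = 4.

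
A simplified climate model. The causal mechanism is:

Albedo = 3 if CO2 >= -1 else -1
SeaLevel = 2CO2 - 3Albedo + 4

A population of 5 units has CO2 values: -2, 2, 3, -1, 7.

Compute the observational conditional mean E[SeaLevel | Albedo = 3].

0.5

E[SeaLevel|Albedo=3] averages over only the 4 units with Albedo=3 (CO2 = 2, 3, -1, 7): SeaLevel = -1, 1, -7, 9, mean 0.5.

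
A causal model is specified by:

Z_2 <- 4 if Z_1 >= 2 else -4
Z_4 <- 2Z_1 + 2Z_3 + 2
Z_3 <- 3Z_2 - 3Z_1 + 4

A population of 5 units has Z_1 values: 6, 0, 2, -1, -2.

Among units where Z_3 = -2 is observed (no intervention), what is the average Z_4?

Observing Z_3=-2 restricts to units where Z_3's equation naturally yields -2: Z_1 ∈ {6, -2}. In that subpopulation Z_4 = 10, -6, mean 2.

2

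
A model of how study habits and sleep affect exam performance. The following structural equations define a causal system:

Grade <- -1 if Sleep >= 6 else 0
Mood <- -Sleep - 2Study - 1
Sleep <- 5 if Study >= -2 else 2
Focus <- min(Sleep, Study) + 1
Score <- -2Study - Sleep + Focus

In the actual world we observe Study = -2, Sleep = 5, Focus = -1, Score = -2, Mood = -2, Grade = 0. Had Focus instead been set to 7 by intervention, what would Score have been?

6

The intervention breaks the incoming arrows to Focus: Focus <- min(Sleep, Study) + 1 no longer applies, and Focus = 7.
Sleep = 5 if Study >= -2 else 2  [with Study=-2]  = 5
Score = -2Study - Sleep + Focus  [with Study=-2, Sleep=5, Focus=7]  = 6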